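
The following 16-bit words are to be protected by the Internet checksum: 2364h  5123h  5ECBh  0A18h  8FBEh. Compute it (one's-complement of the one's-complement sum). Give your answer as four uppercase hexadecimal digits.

92D6

One's-complement addition (fold any carry out of bit 15 back into bit 0):
  0x2364 + 0x5123 = 0x07487
  0x7487 + 0x5ECB = 0x0D352
  0xD352 + 0x0A18 = 0x0DD6A
  0xDD6A + 0x8FBE = 0x16D28 → wrap carry → 0x6D29
One's-complement sum = 0x6D29.
Checksum = ~0x6D29 & 0xFFFF = 0x92D6.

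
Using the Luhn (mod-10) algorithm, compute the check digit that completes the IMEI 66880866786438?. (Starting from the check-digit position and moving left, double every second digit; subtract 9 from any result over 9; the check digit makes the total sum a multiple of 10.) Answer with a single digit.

2

Partial digits right→left: 8 3 4 6 8 7 6 6 8 0 8 8 6 6
Double every second digit counting from the check-digit position (so the 1st, 3rd, 5th, ... of the partial from the right).
  doubled (with −9 where >9): 7 8 7 3 7 7 3 → sum 42
  kept as-is: 3 6 7 6 0 8 6 → sum 36
Total = 42 + 36 = 78.
Check digit = (10 − (78 mod 10)) mod 10 = 2.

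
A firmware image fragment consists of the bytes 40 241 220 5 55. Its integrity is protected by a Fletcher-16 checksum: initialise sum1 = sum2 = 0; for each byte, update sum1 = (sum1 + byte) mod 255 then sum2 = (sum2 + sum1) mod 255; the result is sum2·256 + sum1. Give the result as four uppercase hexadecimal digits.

6833

Running sums (mod 255):
  after byte 0 (40): sum1=40, sum2=40
  after byte 1 (241): sum1=26, sum2=66
  after byte 2 (220): sum1=246, sum2=57
  after byte 3 (5): sum1=251, sum2=53
  after byte 4 (55): sum1=51, sum2=104
Checksum = sum2·256 + sum1 = 104·256 + 51 = 26675 = 0x6833.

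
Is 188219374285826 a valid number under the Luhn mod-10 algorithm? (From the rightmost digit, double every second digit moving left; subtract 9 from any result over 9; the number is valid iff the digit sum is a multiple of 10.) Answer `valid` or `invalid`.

invalid

From the right, keep odd positions and double even positions (subtract 9 from any doubled value over 9):
  doubled (positions 2,4,...): 4 1 4 5 9 4 7 → sum 34
  kept (positions 1,3,...): 6 8 8 4 3 1 8 1 → sum 39
Total = 73.
73 mod 10 = 3, so the number is invalid.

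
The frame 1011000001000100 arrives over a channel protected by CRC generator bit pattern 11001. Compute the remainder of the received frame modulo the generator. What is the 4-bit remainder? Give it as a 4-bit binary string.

Modulo-2 division of 1011000001000100 by 11001:
  pos 0: 10110 XOR 11001 = 01111
  pos 1: 11110 XOR 11001 = 00111
  pos 3: 11100 XOR 11001 = 00101
  pos 5: 10101 XOR 11001 = 01100
  pos 6: 11000 XOR 11001 = 00001
  pos 10: 10010 XOR 11001 = 01011
  pos 11: 10110 XOR 11001 = 01111
Remainder = 1111 (nonzero — an error is detected).

1111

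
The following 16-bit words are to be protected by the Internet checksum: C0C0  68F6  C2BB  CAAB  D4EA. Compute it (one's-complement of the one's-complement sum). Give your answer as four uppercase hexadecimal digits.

73F6

One's-complement addition (fold any carry out of bit 15 back into bit 0):
  0xC0C0 + 0x68F6 = 0x129B6 → wrap carry → 0x29B7
  0x29B7 + 0xC2BB = 0x0EC72
  0xEC72 + 0xCAAB = 0x1B71D → wrap carry → 0xB71E
  0xB71E + 0xD4EA = 0x18C08 → wrap carry → 0x8C09
One's-complement sum = 0x8C09.
Checksum = ~0x8C09 & 0xFFFF = 0x73F6.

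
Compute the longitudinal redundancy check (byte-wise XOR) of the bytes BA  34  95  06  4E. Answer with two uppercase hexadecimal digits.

53

XOR the bytes together:
  start with 0xBA
  0xBA ⊕ 0x34 = 0x8E
  0x8E ⊕ 0x95 = 0x1B
  0x1B ⊕ 0x06 = 0x1D
  0x1D ⊕ 0x4E = 0x53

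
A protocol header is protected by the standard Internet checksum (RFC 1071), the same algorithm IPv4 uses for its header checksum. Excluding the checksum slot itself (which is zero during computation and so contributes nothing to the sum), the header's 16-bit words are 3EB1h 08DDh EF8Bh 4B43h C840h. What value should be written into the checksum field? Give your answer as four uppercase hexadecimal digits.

One's-complement addition (fold any carry out of bit 15 back into bit 0):
  0x3EB1 + 0x08DD = 0x0478E
  0x478E + 0xEF8B = 0x13719 → wrap carry → 0x371A
  0x371A + 0x4B43 = 0x0825D
  0x825D + 0xC840 = 0x14A9D → wrap carry → 0x4A9E
One's-complement sum = 0x4A9E.
Checksum = ~0x4A9E & 0xFFFF = 0xB561.

B561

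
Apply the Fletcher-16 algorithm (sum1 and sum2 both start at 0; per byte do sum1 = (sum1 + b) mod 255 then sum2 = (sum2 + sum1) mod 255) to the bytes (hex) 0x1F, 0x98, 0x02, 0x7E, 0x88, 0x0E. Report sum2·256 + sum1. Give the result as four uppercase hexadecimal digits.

58CE

Running sums (mod 255):
  after byte 0 (0x1F): sum1=31, sum2=31
  after byte 1 (0x98): sum1=183, sum2=214
  after byte 2 (0x02): sum1=185, sum2=144
  after byte 3 (0x7E): sum1=56, sum2=200
  after byte 4 (0x88): sum1=192, sum2=137
  after byte 5 (0x0E): sum1=206, sum2=88
Checksum = sum2·256 + sum1 = 88·256 + 206 = 22734 = 0x58CE.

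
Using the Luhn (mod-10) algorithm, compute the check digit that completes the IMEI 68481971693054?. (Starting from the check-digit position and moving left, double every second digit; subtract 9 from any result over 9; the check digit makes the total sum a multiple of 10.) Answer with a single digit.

Partial digits right→left: 4 5 0 3 9 6 1 7 9 1 8 4 8 6
Double every second digit counting from the check-digit position (so the 1st, 3rd, 5th, ... of the partial from the right).
  doubled (with −9 where >9): 8 0 9 2 9 7 7 → sum 42
  kept as-is: 5 3 6 7 1 4 6 → sum 32
Total = 42 + 32 = 74.
Check digit = (10 − (74 mod 10)) mod 10 = 6.

6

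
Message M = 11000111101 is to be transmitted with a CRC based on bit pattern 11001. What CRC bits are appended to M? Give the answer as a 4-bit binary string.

Append 4 zeros: 110001111010000. Divide by 11001 (XOR where the leading bit is 1):
  pos 0: 11000 XOR 11001 = 00001
  pos 4: 11111 XOR 11001 = 00110
  pos 6: 11001 XOR 11001 = 00000
Remainder (last 4 bits) = 0000. This is the CRC / FCS.

0000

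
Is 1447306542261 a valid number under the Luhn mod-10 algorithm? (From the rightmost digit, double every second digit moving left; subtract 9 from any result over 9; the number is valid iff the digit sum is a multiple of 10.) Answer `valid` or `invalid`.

From the right, keep odd positions and double even positions (subtract 9 from any doubled value over 9):
  doubled (positions 2,4,...): 3 4 1 0 5 8 → sum 21
  kept (positions 1,3,...): 1 2 4 6 3 4 1 → sum 21
Total = 42.
42 mod 10 = 2, so the number is invalid.

invalid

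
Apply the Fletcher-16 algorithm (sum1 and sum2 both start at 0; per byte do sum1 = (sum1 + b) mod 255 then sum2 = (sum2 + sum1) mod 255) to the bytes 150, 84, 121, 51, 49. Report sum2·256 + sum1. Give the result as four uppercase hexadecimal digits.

Running sums (mod 255):
  after byte 0 (150): sum1=150, sum2=150
  after byte 1 (84): sum1=234, sum2=129
  after byte 2 (121): sum1=100, sum2=229
  after byte 3 (51): sum1=151, sum2=125
  after byte 4 (49): sum1=200, sum2=70
Checksum = sum2·256 + sum1 = 70·256 + 200 = 18120 = 0x46C8.

46C8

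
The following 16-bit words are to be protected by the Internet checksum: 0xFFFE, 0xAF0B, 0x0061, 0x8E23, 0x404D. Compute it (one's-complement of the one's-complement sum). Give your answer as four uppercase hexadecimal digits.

8223

One's-complement addition (fold any carry out of bit 15 back into bit 0):
  0xFFFE + 0xAF0B = 0x1AF09 → wrap carry → 0xAF0A
  0xAF0A + 0x0061 = 0x0AF6B
  0xAF6B + 0x8E23 = 0x13D8E → wrap carry → 0x3D8F
  0x3D8F + 0x404D = 0x07DDC
One's-complement sum = 0x7DDC.
Checksum = ~0x7DDC & 0xFFFF = 0x8223.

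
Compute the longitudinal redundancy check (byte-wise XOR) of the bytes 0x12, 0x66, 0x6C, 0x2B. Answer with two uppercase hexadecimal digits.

33

XOR the bytes together:
  start with 0x12
  0x12 ⊕ 0x66 = 0x74
  0x74 ⊕ 0x6C = 0x18
  0x18 ⊕ 0x2B = 0x33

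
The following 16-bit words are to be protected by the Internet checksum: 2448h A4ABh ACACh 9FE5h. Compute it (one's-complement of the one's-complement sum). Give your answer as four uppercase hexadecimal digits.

One's-complement addition (fold any carry out of bit 15 back into bit 0):
  0x2448 + 0xA4AB = 0x0C8F3
  0xC8F3 + 0xACAC = 0x1759F → wrap carry → 0x75A0
  0x75A0 + 0x9FE5 = 0x11585 → wrap carry → 0x1586
One's-complement sum = 0x1586.
Checksum = ~0x1586 & 0xFFFF = 0xEA79.

EA79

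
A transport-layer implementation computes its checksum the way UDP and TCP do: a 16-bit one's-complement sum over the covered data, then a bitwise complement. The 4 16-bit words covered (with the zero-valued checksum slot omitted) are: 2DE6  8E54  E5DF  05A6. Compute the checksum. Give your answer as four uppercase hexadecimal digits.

One's-complement addition (fold any carry out of bit 15 back into bit 0):
  0x2DE6 + 0x8E54 = 0x0BC3A
  0xBC3A + 0xE5DF = 0x1A219 → wrap carry → 0xA21A
  0xA21A + 0x05A6 = 0x0A7C0
One's-complement sum = 0xA7C0.
Checksum = ~0xA7C0 & 0xFFFF = 0x583F.

583F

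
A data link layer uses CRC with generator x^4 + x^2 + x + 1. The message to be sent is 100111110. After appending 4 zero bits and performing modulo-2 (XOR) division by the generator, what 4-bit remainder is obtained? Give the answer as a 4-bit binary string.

Append 4 zeros: 1001111100000. Divide by 10111 (XOR where the leading bit is 1):
  pos 0: 10011 XOR 10111 = 00100
  pos 2: 10011 XOR 10111 = 00100
  pos 4: 10010 XOR 10111 = 00101
  pos 6: 10100 XOR 10111 = 00011
Remainder (last 4 bits) = 1100. This is the CRC / FCS.

1100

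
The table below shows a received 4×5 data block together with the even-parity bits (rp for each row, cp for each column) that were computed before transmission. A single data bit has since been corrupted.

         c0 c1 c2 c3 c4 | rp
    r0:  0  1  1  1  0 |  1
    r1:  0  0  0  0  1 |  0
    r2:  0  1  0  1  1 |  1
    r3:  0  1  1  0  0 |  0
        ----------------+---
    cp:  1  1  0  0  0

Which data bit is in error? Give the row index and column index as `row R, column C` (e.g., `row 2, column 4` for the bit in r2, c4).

row 1, column 0

Recompute each row's even parity and compare to rp:
  r0: data parity 1, sent rp 1 → ok
  r1: data parity 1, sent rp 0 → mismatch
  r2: data parity 1, sent rp 1 → ok
  r3: data parity 0, sent rp 0 → ok
Recompute each column's even parity and compare to cp:
  c0: data parity 0, sent cp 1 → mismatch
  c1: data parity 1, sent cp 1 → ok
  c2: data parity 0, sent cp 0 → ok
  c3: data parity 0, sent cp 0 → ok
  c4: data parity 0, sent cp 0 → ok
Exactly one row (r1) and one column (c0) fail → the flipped bit is at their intersection.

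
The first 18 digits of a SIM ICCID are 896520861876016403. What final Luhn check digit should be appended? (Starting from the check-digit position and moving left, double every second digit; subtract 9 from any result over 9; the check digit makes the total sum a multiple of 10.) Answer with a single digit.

3

Partial digits right→left: 3 0 4 6 1 0 6 7 8 1 6 8 0 2 5 6 9 8
Double every second digit counting from the check-digit position (so the 1st, 3rd, 5th, ... of the partial from the right).
  doubled (with −9 where >9): 6 8 2 3 7 3 0 1 9 → sum 39
  kept as-is: 0 6 0 7 1 8 2 6 8 → sum 38
Total = 39 + 38 = 77.
Check digit = (10 − (77 mod 10)) mod 10 = 3.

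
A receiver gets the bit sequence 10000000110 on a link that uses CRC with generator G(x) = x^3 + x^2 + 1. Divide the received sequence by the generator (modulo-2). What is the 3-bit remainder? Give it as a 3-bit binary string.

Modulo-2 division of 10000000110 by 1101:
  pos 0: 1000 XOR 1101 = 0101
  pos 1: 1010 XOR 1101 = 0111
  pos 2: 1110 XOR 1101 = 0011
  pos 4: 1100 XOR 1101 = 0001
  pos 7: 1110 XOR 1101 = 0011
Remainder = 011 (nonzero — an error is detected).

011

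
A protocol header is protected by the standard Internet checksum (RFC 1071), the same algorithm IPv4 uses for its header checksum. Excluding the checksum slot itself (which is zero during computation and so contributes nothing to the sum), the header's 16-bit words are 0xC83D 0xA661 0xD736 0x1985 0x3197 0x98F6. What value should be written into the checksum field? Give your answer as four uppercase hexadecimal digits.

D616

One's-complement addition (fold any carry out of bit 15 back into bit 0):
  0xC83D + 0xA661 = 0x16E9E → wrap carry → 0x6E9F
  0x6E9F + 0xD736 = 0x145D5 → wrap carry → 0x45D6
  0x45D6 + 0x1985 = 0x05F5B
  0x5F5B + 0x3197 = 0x090F2
  0x90F2 + 0x98F6 = 0x129E8 → wrap carry → 0x29E9
One's-complement sum = 0x29E9.
Checksum = ~0x29E9 & 0xFFFF = 0xD616.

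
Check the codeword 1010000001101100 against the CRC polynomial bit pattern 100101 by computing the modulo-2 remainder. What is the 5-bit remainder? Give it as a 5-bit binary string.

Modulo-2 division of 1010000001101100 by 100101:
  pos 0: 101000 XOR 100101 = 001101
  pos 2: 110100 XOR 100101 = 010001
  pos 3: 100010 XOR 100101 = 000111
  pos 6: 111110 XOR 100101 = 011011
  pos 7: 110111 XOR 100101 = 010010
  pos 8: 100101 XOR 100101 = 000000
Remainder = 00000 (zero — the frame passes the CRC check).

00000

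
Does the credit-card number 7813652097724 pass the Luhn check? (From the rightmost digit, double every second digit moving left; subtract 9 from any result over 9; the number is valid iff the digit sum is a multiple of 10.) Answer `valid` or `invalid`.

From the right, keep odd positions and double even positions (subtract 9 from any doubled value over 9):
  doubled (positions 2,4,...): 4 5 0 1 6 7 → sum 23
  kept (positions 1,3,...): 4 7 9 2 6 1 7 → sum 36
Total = 59.
59 mod 10 = 9, so the number is invalid.

invalid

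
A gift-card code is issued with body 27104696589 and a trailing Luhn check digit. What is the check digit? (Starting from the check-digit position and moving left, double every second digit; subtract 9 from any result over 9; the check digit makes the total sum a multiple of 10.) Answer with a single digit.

Partial digits right→left: 9 8 5 6 9 6 4 0 1 7 2
Double every second digit counting from the check-digit position (so the 1st, 3rd, 5th, ... of the partial from the right).
  doubled (with −9 where >9): 9 1 9 8 2 4 → sum 33
  kept as-is: 8 6 6 0 7 → sum 27
Total = 33 + 27 = 60.
Check digit = (10 − (60 mod 10)) mod 10 = 0.

0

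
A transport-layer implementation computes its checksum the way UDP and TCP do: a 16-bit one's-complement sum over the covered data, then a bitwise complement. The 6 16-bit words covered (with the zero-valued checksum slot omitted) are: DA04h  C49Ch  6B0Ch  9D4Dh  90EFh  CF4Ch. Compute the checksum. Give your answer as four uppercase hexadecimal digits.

One's-complement addition (fold any carry out of bit 15 back into bit 0):
  0xDA04 + 0xC49C = 0x19EA0 → wrap carry → 0x9EA1
  0x9EA1 + 0x6B0C = 0x109AD → wrap carry → 0x09AE
  0x09AE + 0x9D4D = 0x0A6FB
  0xA6FB + 0x90EF = 0x137EA → wrap carry → 0x37EB
  0x37EB + 0xCF4C = 0x10737 → wrap carry → 0x0738
One's-complement sum = 0x0738.
Checksum = ~0x0738 & 0xFFFF = 0xF8C7.

F8C7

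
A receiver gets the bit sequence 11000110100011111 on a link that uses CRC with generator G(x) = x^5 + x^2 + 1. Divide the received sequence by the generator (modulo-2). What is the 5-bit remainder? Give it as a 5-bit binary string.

00000

Modulo-2 division of 11000110100011111 by 100101:
  pos 0: 110001 XOR 100101 = 010100
  pos 1: 101001 XOR 100101 = 001100
  pos 3: 110001 XOR 100101 = 010100
  pos 4: 101000 XOR 100101 = 001101
  pos 6: 110100 XOR 100101 = 010001
  pos 7: 100011 XOR 100101 = 000110
  pos 10: 110111 XOR 100101 = 010010
  pos 11: 100101 XOR 100101 = 000000
Remainder = 00000 (zero — the frame passes the CRC check).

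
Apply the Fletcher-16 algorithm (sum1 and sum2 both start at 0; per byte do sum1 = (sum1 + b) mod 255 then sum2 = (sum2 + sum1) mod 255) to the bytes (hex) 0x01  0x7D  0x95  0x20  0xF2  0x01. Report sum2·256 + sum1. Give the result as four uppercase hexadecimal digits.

Running sums (mod 255):
  after byte 0 (0x01): sum1=1, sum2=1
  after byte 1 (0x7D): sum1=126, sum2=127
  after byte 2 (0x95): sum1=20, sum2=147
  after byte 3 (0x20): sum1=52, sum2=199
  after byte 4 (0xF2): sum1=39, sum2=238
  after byte 5 (0x01): sum1=40, sum2=23
Checksum = sum2·256 + sum1 = 23·256 + 40 = 5928 = 0x1728.

1728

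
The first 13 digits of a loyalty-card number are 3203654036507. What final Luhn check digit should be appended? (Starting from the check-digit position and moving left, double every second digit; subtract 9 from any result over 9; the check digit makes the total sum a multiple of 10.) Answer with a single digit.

5

Partial digits right→left: 7 0 5 6 3 0 4 5 6 3 0 2 3
Double every second digit counting from the check-digit position (so the 1st, 3rd, 5th, ... of the partial from the right).
  doubled (with −9 where >9): 5 1 6 8 3 0 6 → sum 29
  kept as-is: 0 6 0 5 3 2 → sum 16
Total = 29 + 16 = 45.
Check digit = (10 − (45 mod 10)) mod 10 = 5.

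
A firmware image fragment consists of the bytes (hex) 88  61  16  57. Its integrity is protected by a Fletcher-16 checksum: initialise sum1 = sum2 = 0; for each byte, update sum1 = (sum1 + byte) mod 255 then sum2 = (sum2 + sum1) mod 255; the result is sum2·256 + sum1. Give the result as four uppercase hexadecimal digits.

Running sums (mod 255):
  after byte 0 (88): sum1=136, sum2=136
  after byte 1 (61): sum1=233, sum2=114
  after byte 2 (16): sum1=0, sum2=114
  after byte 3 (57): sum1=87, sum2=201
Checksum = sum2·256 + sum1 = 201·256 + 87 = 51543 = 0xC957.

C957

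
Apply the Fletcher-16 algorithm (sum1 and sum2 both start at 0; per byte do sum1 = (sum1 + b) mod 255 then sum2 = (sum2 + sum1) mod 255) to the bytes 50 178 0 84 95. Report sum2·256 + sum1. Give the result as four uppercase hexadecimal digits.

CD98

Running sums (mod 255):
  after byte 0 (50): sum1=50, sum2=50
  after byte 1 (178): sum1=228, sum2=23
  after byte 2 (0): sum1=228, sum2=251
  after byte 3 (84): sum1=57, sum2=53
  after byte 4 (95): sum1=152, sum2=205
Checksum = sum2·256 + sum1 = 205·256 + 152 = 52632 = 0xCD98.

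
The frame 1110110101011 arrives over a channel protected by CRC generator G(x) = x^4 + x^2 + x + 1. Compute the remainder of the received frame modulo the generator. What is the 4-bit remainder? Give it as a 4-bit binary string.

0111

Modulo-2 division of 1110110101011 by 10111:
  pos 0: 11101 XOR 10111 = 01010
  pos 1: 10101 XOR 10111 = 00010
  pos 4: 10010 XOR 10111 = 00101
  pos 6: 10110 XOR 10111 = 00001
Remainder = 0111 (nonzero — an error is detected).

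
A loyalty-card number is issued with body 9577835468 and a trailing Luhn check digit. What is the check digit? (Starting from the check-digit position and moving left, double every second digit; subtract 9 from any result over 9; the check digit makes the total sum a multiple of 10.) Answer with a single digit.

Partial digits right→left: 8 6 4 5 3 8 7 7 5 9
Double every second digit counting from the check-digit position (so the 1st, 3rd, 5th, ... of the partial from the right).
  doubled (with −9 where >9): 7 8 6 5 1 → sum 27
  kept as-is: 6 5 8 7 9 → sum 35
Total = 27 + 35 = 62.
Check digit = (10 − (62 mod 10)) mod 10 = 8.

8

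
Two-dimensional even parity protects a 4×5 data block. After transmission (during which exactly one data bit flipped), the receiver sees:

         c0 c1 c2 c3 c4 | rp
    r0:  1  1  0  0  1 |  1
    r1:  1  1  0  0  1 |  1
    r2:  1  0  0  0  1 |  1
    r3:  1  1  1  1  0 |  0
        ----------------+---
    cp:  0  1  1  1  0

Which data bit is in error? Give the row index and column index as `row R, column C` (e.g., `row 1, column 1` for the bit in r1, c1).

Recompute each row's even parity and compare to rp:
  r0: data parity 1, sent rp 1 → ok
  r1: data parity 1, sent rp 1 → ok
  r2: data parity 0, sent rp 1 → mismatch
  r3: data parity 0, sent rp 0 → ok
Recompute each column's even parity and compare to cp:
  c0: data parity 0, sent cp 0 → ok
  c1: data parity 1, sent cp 1 → ok
  c2: data parity 1, sent cp 1 → ok
  c3: data parity 1, sent cp 1 → ok
  c4: data parity 1, sent cp 0 → mismatch
Exactly one row (r2) and one column (c4) fail → the flipped bit is at their intersection.

row 2, column 4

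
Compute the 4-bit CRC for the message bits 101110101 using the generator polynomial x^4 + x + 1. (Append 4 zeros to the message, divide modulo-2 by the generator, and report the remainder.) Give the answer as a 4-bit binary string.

Append 4 zeros: 1011101010000. Divide by 10011 (XOR where the leading bit is 1):
  pos 0: 10111 XOR 10011 = 00100
  pos 2: 10001 XOR 10011 = 00010
  pos 5: 10010 XOR 10011 = 00001
Remainder (last 4 bits) = 1000. This is the CRC / FCS.

1000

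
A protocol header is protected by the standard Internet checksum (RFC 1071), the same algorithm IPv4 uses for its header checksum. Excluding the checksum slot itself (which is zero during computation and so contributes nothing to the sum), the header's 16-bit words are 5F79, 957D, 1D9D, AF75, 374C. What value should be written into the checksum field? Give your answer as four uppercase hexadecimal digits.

One's-complement addition (fold any carry out of bit 15 back into bit 0):
  0x5F79 + 0x957D = 0x0F4F6
  0xF4F6 + 0x1D9D = 0x11293 → wrap carry → 0x1294
  0x1294 + 0xAF75 = 0x0C209
  0xC209 + 0x374C = 0x0F955
One's-complement sum = 0xF955.
Checksum = ~0xF955 & 0xFFFF = 0x06AA.

06AA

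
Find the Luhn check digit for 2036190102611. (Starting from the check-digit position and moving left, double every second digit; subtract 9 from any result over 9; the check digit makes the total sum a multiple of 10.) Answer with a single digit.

4

Partial digits right→left: 1 1 6 2 0 1 0 9 1 6 3 0 2
Double every second digit counting from the check-digit position (so the 1st, 3rd, 5th, ... of the partial from the right).
  doubled (with −9 where >9): 2 3 0 0 2 6 4 → sum 17
  kept as-is: 1 2 1 9 6 0 → sum 19
Total = 17 + 19 = 36.
Check digit = (10 − (36 mod 10)) mod 10 = 4.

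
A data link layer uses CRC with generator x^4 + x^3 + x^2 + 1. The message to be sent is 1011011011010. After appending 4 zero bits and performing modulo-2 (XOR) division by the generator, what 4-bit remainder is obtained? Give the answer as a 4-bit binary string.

Append 4 zeros: 10110110110100000. Divide by 11101 (XOR where the leading bit is 1):
  pos 0: 10110 XOR 11101 = 01011
  pos 1: 10111 XOR 11101 = 01010
  pos 2: 10101 XOR 11101 = 01000
  pos 3: 10000 XOR 11101 = 01101
  pos 4: 11011 XOR 11101 = 00110
  pos 6: 11010 XOR 11101 = 00111
  pos 8: 11110 XOR 11101 = 00011
  pos 11: 11000 XOR 11101 = 00101
Remainder (last 4 bits) = 1010. This is the CRC / FCS.

1010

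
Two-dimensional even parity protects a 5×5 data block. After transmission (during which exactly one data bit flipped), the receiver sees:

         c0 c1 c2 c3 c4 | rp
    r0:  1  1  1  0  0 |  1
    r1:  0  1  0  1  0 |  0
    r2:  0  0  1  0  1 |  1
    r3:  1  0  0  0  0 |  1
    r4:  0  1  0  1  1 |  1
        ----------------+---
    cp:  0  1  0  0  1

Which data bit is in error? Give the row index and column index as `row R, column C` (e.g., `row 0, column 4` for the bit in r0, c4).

row 2, column 4

Recompute each row's even parity and compare to rp:
  r0: data parity 1, sent rp 1 → ok
  r1: data parity 0, sent rp 0 → ok
  r2: data parity 0, sent rp 1 → mismatch
  r3: data parity 1, sent rp 1 → ok
  r4: data parity 1, sent rp 1 → ok
Recompute each column's even parity and compare to cp:
  c0: data parity 0, sent cp 0 → ok
  c1: data parity 1, sent cp 1 → ok
  c2: data parity 0, sent cp 0 → ok
  c3: data parity 0, sent cp 0 → ok
  c4: data parity 0, sent cp 1 → mismatch
Exactly one row (r2) and one column (c4) fail → the flipped bit is at their intersection.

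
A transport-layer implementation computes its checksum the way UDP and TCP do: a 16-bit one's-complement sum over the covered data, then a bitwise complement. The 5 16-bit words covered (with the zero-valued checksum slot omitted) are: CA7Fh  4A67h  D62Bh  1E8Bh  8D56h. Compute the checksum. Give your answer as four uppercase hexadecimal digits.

One's-complement addition (fold any carry out of bit 15 back into bit 0):
  0xCA7F + 0x4A67 = 0x114E6 → wrap carry → 0x14E7
  0x14E7 + 0xD62B = 0x0EB12
  0xEB12 + 0x1E8B = 0x1099D → wrap carry → 0x099E
  0x099E + 0x8D56 = 0x096F4
One's-complement sum = 0x96F4.
Checksum = ~0x96F4 & 0xFFFF = 0x690B.

690B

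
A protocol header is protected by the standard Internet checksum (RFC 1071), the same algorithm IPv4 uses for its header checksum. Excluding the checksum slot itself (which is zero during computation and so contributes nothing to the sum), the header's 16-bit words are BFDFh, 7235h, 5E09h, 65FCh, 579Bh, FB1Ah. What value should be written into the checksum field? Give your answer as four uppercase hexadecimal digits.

B72E

One's-complement addition (fold any carry out of bit 15 back into bit 0):
  0xBFDF + 0x7235 = 0x13214 → wrap carry → 0x3215
  0x3215 + 0x5E09 = 0x0901E
  0x901E + 0x65FC = 0x0F61A
  0xF61A + 0x579B = 0x14DB5 → wrap carry → 0x4DB6
  0x4DB6 + 0xFB1A = 0x148D0 → wrap carry → 0x48D1
One's-complement sum = 0x48D1.
Checksum = ~0x48D1 & 0xFFFF = 0xB72E.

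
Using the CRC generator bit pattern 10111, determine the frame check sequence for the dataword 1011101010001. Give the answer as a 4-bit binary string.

Append 4 zeros: 10111010100010000. Divide by 10111 (XOR where the leading bit is 1):
  pos 0: 10111 XOR 10111 = 00000
  pos 6: 10100 XOR 10111 = 00011
  pos 9: 11010 XOR 10111 = 01101
  pos 10: 11010 XOR 10111 = 01101
  pos 11: 11010 XOR 10111 = 01101
  pos 12: 11010 XOR 10111 = 01101
Remainder (last 4 bits) = 1101. This is the CRC / FCS.

1101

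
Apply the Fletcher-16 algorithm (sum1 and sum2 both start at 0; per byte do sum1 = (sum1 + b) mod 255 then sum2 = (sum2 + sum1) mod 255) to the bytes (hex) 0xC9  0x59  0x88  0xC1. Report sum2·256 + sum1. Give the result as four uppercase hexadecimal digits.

066D

Running sums (mod 255):
  after byte 0 (0xC9): sum1=201, sum2=201
  after byte 1 (0x59): sum1=35, sum2=236
  after byte 2 (0x88): sum1=171, sum2=152
  after byte 3 (0xC1): sum1=109, sum2=6
Checksum = sum2·256 + sum1 = 6·256 + 109 = 1645 = 0x066D.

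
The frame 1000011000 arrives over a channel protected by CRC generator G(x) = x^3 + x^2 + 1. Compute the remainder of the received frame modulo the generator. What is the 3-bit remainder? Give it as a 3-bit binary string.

110

Modulo-2 division of 1000011000 by 1101:
  pos 0: 1000 XOR 1101 = 0101
  pos 1: 1010 XOR 1101 = 0111
  pos 2: 1111 XOR 1101 = 0010
  pos 4: 1010 XOR 1101 = 0111
  pos 5: 1110 XOR 1101 = 0011
Remainder = 110 (nonzero — an error is detected).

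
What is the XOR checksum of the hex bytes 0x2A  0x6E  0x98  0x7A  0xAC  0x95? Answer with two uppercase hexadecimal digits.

XOR the bytes together:
  start with 0x2A
  0x2A ⊕ 0x6E = 0x44
  0x44 ⊕ 0x98 = 0xDC
  0xDC ⊕ 0x7A = 0xA6
  0xA6 ⊕ 0xAC = 0x0A
  0x0A ⊕ 0x95 = 0x9F

9F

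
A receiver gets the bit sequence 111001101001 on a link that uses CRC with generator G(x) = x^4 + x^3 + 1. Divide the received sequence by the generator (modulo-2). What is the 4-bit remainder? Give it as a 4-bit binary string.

Modulo-2 division of 111001101001 by 11001:
  pos 0: 11100 XOR 11001 = 00101
  pos 2: 10111 XOR 11001 = 01110
  pos 3: 11100 XOR 11001 = 00101
  pos 5: 10110 XOR 11001 = 01111
  pos 6: 11110 XOR 11001 = 00111
Remainder = 1111 (nonzero — an error is detected).

1111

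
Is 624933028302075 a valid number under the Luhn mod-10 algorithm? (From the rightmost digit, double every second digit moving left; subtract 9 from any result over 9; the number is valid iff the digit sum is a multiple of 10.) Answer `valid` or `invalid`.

From the right, keep odd positions and double even positions (subtract 9 from any doubled value over 9):
  doubled (positions 2,4,...): 5 4 6 4 6 9 4 → sum 38
  kept (positions 1,3,...): 5 0 0 8 0 3 4 6 → sum 26
Total = 64.
64 mod 10 = 4, so the number is invalid.

invalid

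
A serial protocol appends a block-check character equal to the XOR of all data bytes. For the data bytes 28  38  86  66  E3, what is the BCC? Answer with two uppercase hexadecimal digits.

13

XOR the bytes together:
  start with 0x28
  0x28 ⊕ 0x38 = 0x10
  0x10 ⊕ 0x86 = 0x96
  0x96 ⊕ 0x66 = 0xF0
  0xF0 ⊕ 0xE3 = 0x13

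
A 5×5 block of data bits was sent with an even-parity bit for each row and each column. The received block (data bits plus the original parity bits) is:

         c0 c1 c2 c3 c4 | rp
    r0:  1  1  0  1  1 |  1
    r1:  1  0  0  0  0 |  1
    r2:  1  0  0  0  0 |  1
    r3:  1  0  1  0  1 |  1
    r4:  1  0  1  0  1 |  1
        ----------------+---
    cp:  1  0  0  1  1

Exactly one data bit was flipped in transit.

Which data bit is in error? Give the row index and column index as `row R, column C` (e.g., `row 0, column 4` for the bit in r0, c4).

Recompute each row's even parity and compare to rp:
  r0: data parity 0, sent rp 1 → mismatch
  r1: data parity 1, sent rp 1 → ok
  r2: data parity 1, sent rp 1 → ok
  r3: data parity 1, sent rp 1 → ok
  r4: data parity 1, sent rp 1 → ok
Recompute each column's even parity and compare to cp:
  c0: data parity 1, sent cp 1 → ok
  c1: data parity 1, sent cp 0 → mismatch
  c2: data parity 0, sent cp 0 → ok
  c3: data parity 1, sent cp 1 → ok
  c4: data parity 1, sent cp 1 → ok
Exactly one row (r0) and one column (c1) fail → the flipped bit is at their intersection.

row 0, column 1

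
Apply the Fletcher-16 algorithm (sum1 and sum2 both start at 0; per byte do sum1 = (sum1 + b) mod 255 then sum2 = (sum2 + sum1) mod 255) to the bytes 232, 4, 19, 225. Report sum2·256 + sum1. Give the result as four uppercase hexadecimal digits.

B7E1

Running sums (mod 255):
  after byte 0 (232): sum1=232, sum2=232
  after byte 1 (4): sum1=236, sum2=213
  after byte 2 (19): sum1=0, sum2=213
  after byte 3 (225): sum1=225, sum2=183
Checksum = sum2·256 + sum1 = 183·256 + 225 = 47073 = 0xB7E1.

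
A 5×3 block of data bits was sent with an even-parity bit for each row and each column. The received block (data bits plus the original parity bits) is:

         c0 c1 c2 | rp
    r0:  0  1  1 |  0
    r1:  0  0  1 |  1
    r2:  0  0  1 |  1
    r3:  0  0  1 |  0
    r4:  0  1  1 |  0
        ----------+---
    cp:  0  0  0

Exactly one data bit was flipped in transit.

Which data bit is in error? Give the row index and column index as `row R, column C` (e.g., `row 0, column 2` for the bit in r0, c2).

row 3, column 2

Recompute each row's even parity and compare to rp:
  r0: data parity 0, sent rp 0 → ok
  r1: data parity 1, sent rp 1 → ok
  r2: data parity 1, sent rp 1 → ok
  r3: data parity 1, sent rp 0 → mismatch
  r4: data parity 0, sent rp 0 → ok
Recompute each column's even parity and compare to cp:
  c0: data parity 0, sent cp 0 → ok
  c1: data parity 0, sent cp 0 → ok
  c2: data parity 1, sent cp 0 → mismatch
Exactly one row (r3) and one column (c2) fail → the flipped bit is at their intersection.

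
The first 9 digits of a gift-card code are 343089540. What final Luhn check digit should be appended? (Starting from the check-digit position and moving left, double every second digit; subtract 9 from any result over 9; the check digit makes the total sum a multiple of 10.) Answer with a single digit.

3

Partial digits right→left: 0 4 5 9 8 0 3 4 3
Double every second digit counting from the check-digit position (so the 1st, 3rd, 5th, ... of the partial from the right).
  doubled (with −9 where >9): 0 1 7 6 6 → sum 20
  kept as-is: 4 9 0 4 → sum 17
Total = 20 + 17 = 37.
Check digit = (10 − (37 mod 10)) mod 10 = 3.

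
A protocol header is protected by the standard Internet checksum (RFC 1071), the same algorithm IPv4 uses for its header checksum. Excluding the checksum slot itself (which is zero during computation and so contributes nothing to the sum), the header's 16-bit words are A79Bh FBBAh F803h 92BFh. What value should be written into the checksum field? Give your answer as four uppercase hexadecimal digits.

D1E5

One's-complement addition (fold any carry out of bit 15 back into bit 0):
  0xA79B + 0xFBBA = 0x1A355 → wrap carry → 0xA356
  0xA356 + 0xF803 = 0x19B59 → wrap carry → 0x9B5A
  0x9B5A + 0x92BF = 0x12E19 → wrap carry → 0x2E1A
One's-complement sum = 0x2E1A.
Checksum = ~0x2E1A & 0xFFFF = 0xD1E5.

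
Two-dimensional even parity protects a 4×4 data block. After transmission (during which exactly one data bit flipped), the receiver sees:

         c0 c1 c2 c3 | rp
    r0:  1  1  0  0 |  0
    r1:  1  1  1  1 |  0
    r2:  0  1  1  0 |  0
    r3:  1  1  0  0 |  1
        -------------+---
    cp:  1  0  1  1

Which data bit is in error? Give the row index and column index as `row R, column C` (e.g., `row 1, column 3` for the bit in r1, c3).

row 3, column 2

Recompute each row's even parity and compare to rp:
  r0: data parity 0, sent rp 0 → ok
  r1: data parity 0, sent rp 0 → ok
  r2: data parity 0, sent rp 0 → ok
  r3: data parity 0, sent rp 1 → mismatch
Recompute each column's even parity and compare to cp:
  c0: data parity 1, sent cp 1 → ok
  c1: data parity 0, sent cp 0 → ok
  c2: data parity 0, sent cp 1 → mismatch
  c3: data parity 1, sent cp 1 → ok
Exactly one row (r3) and one column (c2) fail → the flipped bit is at their intersection.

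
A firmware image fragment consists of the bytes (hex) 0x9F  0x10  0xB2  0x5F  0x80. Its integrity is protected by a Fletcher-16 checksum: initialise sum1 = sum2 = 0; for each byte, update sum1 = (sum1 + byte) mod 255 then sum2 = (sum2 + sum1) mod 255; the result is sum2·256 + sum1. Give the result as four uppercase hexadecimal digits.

B542

Running sums (mod 255):
  after byte 0 (0x9F): sum1=159, sum2=159
  after byte 1 (0x10): sum1=175, sum2=79
  after byte 2 (0xB2): sum1=98, sum2=177
  after byte 3 (0x5F): sum1=193, sum2=115
  after byte 4 (0x80): sum1=66, sum2=181
Checksum = sum2·256 + sum1 = 181·256 + 66 = 46402 = 0xB542.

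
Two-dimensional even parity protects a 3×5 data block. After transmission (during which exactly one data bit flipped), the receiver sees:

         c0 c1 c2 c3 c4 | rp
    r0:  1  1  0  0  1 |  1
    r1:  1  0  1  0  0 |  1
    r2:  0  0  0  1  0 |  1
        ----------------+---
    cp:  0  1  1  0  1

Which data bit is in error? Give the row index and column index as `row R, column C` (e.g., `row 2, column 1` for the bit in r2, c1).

Recompute each row's even parity and compare to rp:
  r0: data parity 1, sent rp 1 → ok
  r1: data parity 0, sent rp 1 → mismatch
  r2: data parity 1, sent rp 1 → ok
Recompute each column's even parity and compare to cp:
  c0: data parity 0, sent cp 0 → ok
  c1: data parity 1, sent cp 1 → ok
  c2: data parity 1, sent cp 1 → ok
  c3: data parity 1, sent cp 0 → mismatch
  c4: data parity 1, sent cp 1 → ok
Exactly one row (r1) and one column (c3) fail → the flipped bit is at their intersection.

row 1, column 3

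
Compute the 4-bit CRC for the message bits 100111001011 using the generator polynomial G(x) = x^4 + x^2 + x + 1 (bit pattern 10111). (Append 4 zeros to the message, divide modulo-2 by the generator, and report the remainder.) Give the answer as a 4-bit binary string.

1011

Append 4 zeros: 1001110010110000. Divide by 10111 (XOR where the leading bit is 1):
  pos 0: 10011 XOR 10111 = 00100
  pos 2: 10010 XOR 10111 = 00101
  pos 4: 10101 XOR 10111 = 00010
  pos 7: 10011 XOR 10111 = 00100
  pos 9: 10000 XOR 10111 = 00111
  pos 11: 11100 XOR 10111 = 01011
Remainder (last 4 bits) = 1011. This is the CRC / FCS.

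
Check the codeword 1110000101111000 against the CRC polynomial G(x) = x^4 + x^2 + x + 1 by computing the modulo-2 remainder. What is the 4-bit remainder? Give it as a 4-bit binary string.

0000

Modulo-2 division of 1110000101111000 by 10111:
  pos 0: 11100 XOR 10111 = 01011
  pos 1: 10110 XOR 10111 = 00001
  pos 5: 10101 XOR 10111 = 00010
  pos 8: 10111 XOR 10111 = 00000
Remainder = 0000 (zero — the frame passes the CRC check).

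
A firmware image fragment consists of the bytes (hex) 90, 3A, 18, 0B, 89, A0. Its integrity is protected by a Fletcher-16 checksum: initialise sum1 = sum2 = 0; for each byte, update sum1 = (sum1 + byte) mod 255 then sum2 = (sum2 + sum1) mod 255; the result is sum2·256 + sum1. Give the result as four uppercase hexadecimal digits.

BB18

Running sums (mod 255):
  after byte 0 (90): sum1=144, sum2=144
  after byte 1 (3A): sum1=202, sum2=91
  after byte 2 (18): sum1=226, sum2=62
  after byte 3 (0B): sum1=237, sum2=44
  after byte 4 (89): sum1=119, sum2=163
  after byte 5 (A0): sum1=24, sum2=187
Checksum = sum2·256 + sum1 = 187·256 + 24 = 47896 = 0xBB18.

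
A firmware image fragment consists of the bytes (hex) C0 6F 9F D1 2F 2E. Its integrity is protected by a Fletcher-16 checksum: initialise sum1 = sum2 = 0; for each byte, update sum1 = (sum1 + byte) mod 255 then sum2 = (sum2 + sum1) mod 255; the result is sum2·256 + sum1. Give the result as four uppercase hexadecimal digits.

Running sums (mod 255):
  after byte 0 (C0): sum1=192, sum2=192
  after byte 1 (6F): sum1=48, sum2=240
  after byte 2 (9F): sum1=207, sum2=192
  after byte 3 (D1): sum1=161, sum2=98
  after byte 4 (2F): sum1=208, sum2=51
  after byte 5 (2E): sum1=254, sum2=50
Checksum = sum2·256 + sum1 = 50·256 + 254 = 13054 = 0x32FE.

32FE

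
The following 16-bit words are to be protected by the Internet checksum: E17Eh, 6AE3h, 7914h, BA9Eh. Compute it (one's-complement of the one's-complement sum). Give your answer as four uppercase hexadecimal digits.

One's-complement addition (fold any carry out of bit 15 back into bit 0):
  0xE17E + 0x6AE3 = 0x14C61 → wrap carry → 0x4C62
  0x4C62 + 0x7914 = 0x0C576
  0xC576 + 0xBA9E = 0x18014 → wrap carry → 0x8015
One's-complement sum = 0x8015.
Checksum = ~0x8015 & 0xFFFF = 0x7FEA.

7FEA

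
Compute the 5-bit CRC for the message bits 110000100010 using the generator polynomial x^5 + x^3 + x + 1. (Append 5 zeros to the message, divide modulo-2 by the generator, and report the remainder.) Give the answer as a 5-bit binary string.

Append 5 zeros: 11000010001000000. Divide by 101011 (XOR where the leading bit is 1):
  pos 0: 110000 XOR 101011 = 011011
  pos 1: 110111 XOR 101011 = 011100
  pos 2: 111000 XOR 101011 = 010011
  pos 3: 100110 XOR 101011 = 001101
  pos 5: 110101 XOR 101011 = 011110
  pos 6: 111100 XOR 101011 = 010111
  pos 7: 101110 XOR 101011 = 000101
  pos 10: 101000 XOR 101011 = 000011
Remainder (last 5 bits) = 00110. This is the CRC / FCS.

00110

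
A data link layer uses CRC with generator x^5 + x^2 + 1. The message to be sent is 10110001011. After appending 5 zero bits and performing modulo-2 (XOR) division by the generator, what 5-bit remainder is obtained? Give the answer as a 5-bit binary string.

01111

Append 5 zeros: 1011000101100000. Divide by 100101 (XOR where the leading bit is 1):
  pos 0: 101100 XOR 100101 = 001001
  pos 2: 100101 XOR 100101 = 000000
  pos 9: 110000 XOR 100101 = 010101
  pos 10: 101010 XOR 100101 = 001111
Remainder (last 5 bits) = 01111. This is the CRC / FCS.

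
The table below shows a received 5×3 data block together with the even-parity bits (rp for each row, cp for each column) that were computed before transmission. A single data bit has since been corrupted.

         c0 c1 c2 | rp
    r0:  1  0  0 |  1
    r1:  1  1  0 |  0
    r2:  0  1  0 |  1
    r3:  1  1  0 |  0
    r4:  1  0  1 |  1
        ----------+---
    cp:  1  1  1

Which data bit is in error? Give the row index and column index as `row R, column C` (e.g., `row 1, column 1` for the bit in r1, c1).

Recompute each row's even parity and compare to rp:
  r0: data parity 1, sent rp 1 → ok
  r1: data parity 0, sent rp 0 → ok
  r2: data parity 1, sent rp 1 → ok
  r3: data parity 0, sent rp 0 → ok
  r4: data parity 0, sent rp 1 → mismatch
Recompute each column's even parity and compare to cp:
  c0: data parity 0, sent cp 1 → mismatch
  c1: data parity 1, sent cp 1 → ok
  c2: data parity 1, sent cp 1 → ok
Exactly one row (r4) and one column (c0) fail → the flipped bit is at their intersection.

row 4, column 0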